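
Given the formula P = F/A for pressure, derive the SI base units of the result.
Units of each symbol in P = F/A:
  F (force): kg·m/s²
  A (area): m²  → in the denominator, contributes 1/m²

Multiplying the contributions: [kg·m/s²] · [1/m²]
Adding exponents of each base unit: kg: 1, m: -1, s: -2
SI base units of pressure: kg/(m·s²)

Answer: kg/(m·s²)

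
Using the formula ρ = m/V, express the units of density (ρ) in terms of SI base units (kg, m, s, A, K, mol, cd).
Units of each symbol in ρ = m/V:
  m (mass): kg
  V (volume): m³  → in the denominator, contributes 1/m³

Multiplying the contributions: [kg] · [1/m³]
Adding exponents of each base unit: kg: 1, m: -3
SI base units of density: kg/m³

Answer: kg/m³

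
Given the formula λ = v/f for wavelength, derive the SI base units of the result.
Units of each symbol in λ = v/f:
  v (wave speed): m/s
  f (frequency): 1/s  → in the denominator, contributes s

Multiplying the contributions: [m/s] · [s]
Adding exponents of each base unit: m: 1
SI base units of wavelength: m

Answer: m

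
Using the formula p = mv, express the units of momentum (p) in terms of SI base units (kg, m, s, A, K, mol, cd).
Units of each symbol in p = mv:
  m (mass): kg
  v (velocity): m/s

Multiplying the contributions: [kg] · [m/s]
Adding exponents of each base unit: kg: 1, m: 1, s: -1
SI base units of momentum: kg·m/s

Answer: kg·m/s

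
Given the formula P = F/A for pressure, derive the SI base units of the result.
Units of each symbol in P = F/A:
  F (force): kg·m/s²
  A (area): m²  → in the denominator, contributes 1/m²

Multiplying the contributions: [kg·m/s²] · [1/m²]
Adding exponents of each base unit: kg: 1, m: -1, s: -2
SI base units of pressure: kg/(m·s²)

Answer: kg/(m·s²)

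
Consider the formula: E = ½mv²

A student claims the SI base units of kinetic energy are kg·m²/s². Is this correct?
Units of each symbol in E = ½mv²:
  m (mass): kg
  v (speed): m/s  → to the power 2, contributes m²/s²
  The factor ½ is dimensionless.

Multiplying the contributions: [kg] · [m²/s²]
Adding exponents of each base unit: kg: 1, m: 2, s: -2
SI base units of kinetic energy: kg·m²/s²

The claimed units kg·m²/s² match the derived units, so the claim is correct.

Answer: Yes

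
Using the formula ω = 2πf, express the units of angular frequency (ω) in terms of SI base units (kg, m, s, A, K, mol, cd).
Units of each symbol in ω = 2πf:
  f (frequency): 1/s
  The factor 2π is dimensionless.

Multiplying the contributions: [1/s]
Adding exponents of each base unit: s: -1
SI base units of angular frequency: 1/s

Answer: 1/s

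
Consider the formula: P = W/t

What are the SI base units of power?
Units of each symbol in P = W/t:
  W (work): kg·m²/s²
  t (time): s  → in the denominator, contributes 1/s

Multiplying the contributions: [kg·m²/s²] · [1/s]
Adding exponents of each base unit: kg: 1, m: 2, s: -3
SI base units of power: kg·m²/s³

Answer: kg·m²/s³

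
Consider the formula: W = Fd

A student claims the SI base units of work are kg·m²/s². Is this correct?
Units of each symbol in W = Fd:
  F (force): kg·m/s²
  d (displacement): m

Multiplying the contributions: [kg·m/s²] · [m]
Adding exponents of each base unit: kg: 1, m: 2, s: -2
SI base units of work: kg·m²/s²

The claimed units kg·m²/s² match the derived units, so the claim is correct.

Answer: Yes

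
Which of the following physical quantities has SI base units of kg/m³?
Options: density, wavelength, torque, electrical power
Checking the SI base units of each option:
  density (ρ = m/V): kg/m³  ✓ matches
  wavelength (λ = v/f): m  ✗
  torque (τ = Fr): kg·m²/s²  ✗
  electrical power (P = IV): kg·m²/s³  ✗

Only density has units kg/m³.

Answer: density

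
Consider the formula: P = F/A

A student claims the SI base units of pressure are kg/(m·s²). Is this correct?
Units of each symbol in P = F/A:
  F (force): kg·m/s²
  A (area): m²  → in the denominator, contributes 1/m²

Multiplying the contributions: [kg·m/s²] · [1/m²]
Adding exponents of each base unit: kg: 1, m: -1, s: -2
SI base units of pressure: kg/(m·s²)

The claimed units kg/(m·s²) match the derived units, so the claim is correct.

Answer: Yes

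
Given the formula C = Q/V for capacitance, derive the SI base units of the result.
Units of each symbol in C = Q/V:
  Q (charge, in coulombs): s·A
  V (voltage, in volts): kg·m²/(s³·A)  → in the denominator, contributes s³·A/(kg·m²)

Multiplying the contributions: [s·A] · [s³·A/(kg·m²)]
Adding exponents of each base unit: kg: -1, m: -2, s: 4, A: 2
SI base units of capacitance: s⁴·A²/(kg·m²)

Answer: s⁴·A²/(kg·m²)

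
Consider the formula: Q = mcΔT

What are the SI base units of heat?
Units of each symbol in Q = mcΔT:
  m (mass): kg
  c (specific heat capacity, in J/(kg·K)): m²/(s²·K)
  ΔT (temperature change): K

Multiplying the contributions: [kg] · [m²/(s²·K)] · [K]
Adding exponents of each base unit: kg: 1, m: 2, s: -2
SI base units of heat: kg·m²/s²

Answer: kg·m²/s²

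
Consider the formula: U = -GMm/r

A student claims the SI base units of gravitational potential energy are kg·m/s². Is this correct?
Units of each symbol in U = -GMm/r:
  G (gravitational constant): m³/(kg·s²)
  M (mass): kg
  m (mass): kg
  r (distance): m  → in the denominator, contributes 1/m
  The minus sign does not affect the units.

Multiplying the contributions: [m³/(kg·s²)] · [kg] · [kg] · [1/m]
Adding exponents of each base unit: kg: 1, m: 2, s: -2
SI base units of gravitational potential energy: kg·m²/s²

The claimed units kg·m/s² (exponents kg: 1, m: 1, s: -2) do not match the derived units kg·m²/s² (exponents kg: 1, m: 2, s: -2), so the claim is incorrect.

Answer: No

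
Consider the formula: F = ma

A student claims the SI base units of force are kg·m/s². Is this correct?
Units of each symbol in F = ma:
  m (mass): kg
  a (acceleration): m/s²

Multiplying the contributions: [kg] · [m/s²]
Adding exponents of each base unit: kg: 1, m: 1, s: -2
SI base units of force: kg·m/s²

The claimed units kg·m/s² match the derived units, so the claim is correct.

Answer: Yes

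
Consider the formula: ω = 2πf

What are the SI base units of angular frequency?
Units of each symbol in ω = 2πf:
  f (frequency): 1/s
  The factor 2π is dimensionless.

Multiplying the contributions: [1/s]
Adding exponents of each base unit: s: -1
SI base units of angular frequency: 1/s

Answer: 1/s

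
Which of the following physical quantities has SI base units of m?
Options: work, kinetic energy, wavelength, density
Checking the SI base units of each option:
  work (W = Fd): kg·m²/s²  ✗
  kinetic energy (E = ½mv²): kg·m²/s²  ✗
  wavelength (λ = v/f): m  ✓ matches
  density (ρ = m/V): kg/m³  ✗

Only wavelength has units m.

Answer: wavelength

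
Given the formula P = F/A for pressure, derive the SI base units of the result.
Units of each symbol in P = F/A:
  F (force): kg·m/s²
  A (area): m²  → in the denominator, contributes 1/m²

Multiplying the contributions: [kg·m/s²] · [1/m²]
Adding exponents of each base unit: kg: 1, m: -1, s: -2
SI base units of pressure: kg/(m·s²)

Answer: kg/(m·s²)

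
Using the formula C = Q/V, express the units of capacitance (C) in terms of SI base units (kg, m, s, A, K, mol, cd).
Units of each symbol in C = Q/V:
  Q (charge, in coulombs): s·A
  V (voltage, in volts): kg·m²/(s³·A)  → in the denominator, contributes s³·A/(kg·m²)

Multiplying the contributions: [s·A] · [s³·A/(kg·m²)]
Adding exponents of each base unit: kg: -1, m: -2, s: 4, A: 2
SI base units of capacitance: s⁴·A²/(kg·m²)

Answer: s⁴·A²/(kg·m²)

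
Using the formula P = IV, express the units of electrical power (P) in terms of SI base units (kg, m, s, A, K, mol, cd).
Units of each symbol in P = IV:
  I (current): A
  V (voltage, in volts): kg·m²/(s³·A)

Multiplying the contributions: [A] · [kg·m²/(s³·A)]
Adding exponents of each base unit: kg: 1, m: 2, s: -3
SI base units of electrical power: kg·m²/s³

Answer: kg·m²/s³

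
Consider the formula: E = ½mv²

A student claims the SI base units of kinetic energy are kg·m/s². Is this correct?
Units of each symbol in E = ½mv²:
  m (mass): kg
  v (speed): m/s  → to the power 2, contributes m²/s²
  The factor ½ is dimensionless.

Multiplying the contributions: [kg] · [m²/s²]
Adding exponents of each base unit: kg: 1, m: 2, s: -2
SI base units of kinetic energy: kg·m²/s²

The claimed units kg·m/s² (exponents kg: 1, m: 1, s: -2) do not match the derived units kg·m²/s² (exponents kg: 1, m: 2, s: -2), so the claim is incorrect.

Answer: No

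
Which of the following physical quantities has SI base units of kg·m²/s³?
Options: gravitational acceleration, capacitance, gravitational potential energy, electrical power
Checking the SI base units of each option:
  gravitational acceleration (g = GM/r²): m/s²  ✗
  capacitance (C = Q/V): s⁴·A²/(kg·m²)  ✗
  gravitational potential energy (U = -GMm/r): kg·m²/s²  ✗
  electrical power (P = IV): kg·m²/s³  ✓ matches

Only electrical power has units kg·m²/s³.

Answer: electrical power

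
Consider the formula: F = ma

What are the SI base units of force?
Units of each symbol in F = ma:
  m (mass): kg
  a (acceleration): m/s²

Multiplying the contributions: [kg] · [m/s²]
Adding exponents of each base unit: kg: 1, m: 1, s: -2
SI base units of force: kg·m/s²

Answer: kg·m/s²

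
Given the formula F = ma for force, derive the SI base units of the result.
Units of each symbol in F = ma:
  m (mass): kg
  a (acceleration): m/s²

Multiplying the contributions: [kg] · [m/s²]
Adding exponents of each base unit: kg: 1, m: 1, s: -2
SI base units of force: kg·m/s²

Answer: kg·m/s²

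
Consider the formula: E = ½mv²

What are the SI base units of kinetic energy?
Units of each symbol in E = ½mv²:
  m (mass): kg
  v (speed): m/s  → to the power 2, contributes m²/s²
  The factor ½ is dimensionless.

Multiplying the contributions: [kg] · [m²/s²]
Adding exponents of each base unit: kg: 1, m: 2, s: -2
SI base units of kinetic energy: kg·m²/s²

Answer: kg·m²/s²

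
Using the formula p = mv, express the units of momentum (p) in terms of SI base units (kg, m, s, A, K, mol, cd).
Units of each symbol in p = mv:
  m (mass): kg
  v (velocity): m/s

Multiplying the contributions: [kg] · [m/s]
Adding exponents of each base unit: kg: 1, m: 1, s: -1
SI base units of momentum: kg·m/s

Answer: kg·m/s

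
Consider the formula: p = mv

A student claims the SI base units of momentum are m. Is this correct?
Units of each symbol in p = mv:
  m (mass): kg
  v (velocity): m/s

Multiplying the contributions: [kg] · [m/s]
Adding exponents of each base unit: kg: 1, m: 1, s: -1
SI base units of momentum: kg·m/s

The claimed units m (exponents m: 1) do not match the derived units kg·m/s (exponents kg: 1, m: 1, s: -1), so the claim is incorrect.

Answer: No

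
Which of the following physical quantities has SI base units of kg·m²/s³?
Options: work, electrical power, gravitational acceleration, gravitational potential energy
Checking the SI base units of each option:
  work (W = Fd): kg·m²/s²  ✗
  electrical power (P = IV): kg·m²/s³  ✓ matches
  gravitational acceleration (g = GM/r²): m/s²  ✗
  gravitational potential energy (U = -GMm/r): kg·m²/s²  ✗

Only electrical power has units kg·m²/s³.

Answer: electrical power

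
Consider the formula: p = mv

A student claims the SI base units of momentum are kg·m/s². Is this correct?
Units of each symbol in p = mv:
  m (mass): kg
  v (velocity): m/s

Multiplying the contributions: [kg] · [m/s]
Adding exponents of each base unit: kg: 1, m: 1, s: -1
SI base units of momentum: kg·m/s

The claimed units kg·m/s² (exponents kg: 1, m: 1, s: -2) do not match the derived units kg·m/s (exponents kg: 1, m: 1, s: -1), so the claim is incorrect.

Answer: No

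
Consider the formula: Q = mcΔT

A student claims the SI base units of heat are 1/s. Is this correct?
Units of each symbol in Q = mcΔT:
  m (mass): kg
  c (specific heat capacity, in J/(kg·K)): m²/(s²·K)
  ΔT (temperature change): K

Multiplying the contributions: [kg] · [m²/(s²·K)] · [K]
Adding exponents of each base unit: kg: 1, m: 2, s: -2
SI base units of heat: kg·m²/s²

The claimed units 1/s (exponents s: -1) do not match the derived units kg·m²/s² (exponents kg: 1, m: 2, s: -2), so the claim is incorrect.

Answer: No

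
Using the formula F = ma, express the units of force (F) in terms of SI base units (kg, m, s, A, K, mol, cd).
Units of each symbol in F = ma:
  m (mass): kg
  a (acceleration): m/s²

Multiplying the contributions: [kg] · [m/s²]
Adding exponents of each base unit: kg: 1, m: 1, s: -2
SI base units of force: kg·m/s²

Answer: kg·m/s²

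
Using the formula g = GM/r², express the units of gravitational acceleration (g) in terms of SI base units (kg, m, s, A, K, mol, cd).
Units of each symbol in g = GM/r²:
  G (gravitational constant): m³/(kg·s²)
  M (mass): kg
  r (distance): m  → to the power 2 in the denominator, contributes 1/m²

Multiplying the contributions: [m³/(kg·s²)] · [kg] · [1/m²]
Adding exponents of each base unit: m: 1, s: -2
SI base units of gravitational acceleration: m/s²

Answer: m/s²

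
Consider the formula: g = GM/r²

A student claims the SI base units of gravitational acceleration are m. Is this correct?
Units of each symbol in g = GM/r²:
  G (gravitational constant): m³/(kg·s²)
  M (mass): kg
  r (distance): m  → to the power 2 in the denominator, contributes 1/m²

Multiplying the contributions: [m³/(kg·s²)] · [kg] · [1/m²]
Adding exponents of each base unit: m: 1, s: -2
SI base units of gravitational acceleration: m/s²

The claimed units m (exponents m: 1) do not match the derived units m/s² (exponents m: 1, s: -2), so the claim is incorrect.

Answer: No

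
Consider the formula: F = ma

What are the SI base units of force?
Units of each symbol in F = ma:
  m (mass): kg
  a (acceleration): m/s²

Multiplying the contributions: [kg] · [m/s²]
Adding exponents of each base unit: kg: 1, m: 1, s: -2
SI base units of force: kg·m/s²

Answer: kg·m/s²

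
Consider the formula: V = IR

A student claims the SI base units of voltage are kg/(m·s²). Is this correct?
Units of each symbol in V = IR:
  I (current): A
  R (resistance, in ohms): kg·m²/(s³·A²)

Multiplying the contributions: [A] · [kg·m²/(s³·A²)]
Adding exponents of each base unit: kg: 1, m: 2, s: -3, A: -1
SI base units of voltage: kg·m²/(s³·A)

The claimed units kg/(m·s²) (exponents kg: 1, m: -1, s: -2) do not match the derived units kg·m²/(s³·A) (exponents kg: 1, m: 2, s: -3, A: -1), so the claim is incorrect.

Answer: No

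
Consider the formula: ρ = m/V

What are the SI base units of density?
Units of each symbol in ρ = m/V:
  m (mass): kg
  V (volume): m³  → in the denominator, contributes 1/m³

Multiplying the contributions: [kg] · [1/m³]
Adding exponents of each base unit: kg: 1, m: -3
SI base units of density: kg/m³

Answer: kg/m³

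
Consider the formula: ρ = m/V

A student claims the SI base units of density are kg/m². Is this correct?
Units of each symbol in ρ = m/V:
  m (mass): kg
  V (volume): m³  → in the denominator, contributes 1/m³

Multiplying the contributions: [kg] · [1/m³]
Adding exponents of each base unit: kg: 1, m: -3
SI base units of density: kg/m³

The claimed units kg/m² (exponents kg: 1, m: -2) do not match the derived units kg/m³ (exponents kg: 1, m: -3), so the claim is incorrect.

Answer: No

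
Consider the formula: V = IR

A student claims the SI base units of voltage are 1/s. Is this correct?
Units of each symbol in V = IR:
  I (current): A
  R (resistance, in ohms): kg·m²/(s³·A²)

Multiplying the contributions: [A] · [kg·m²/(s³·A²)]
Adding exponents of each base unit: kg: 1, m: 2, s: -3, A: -1
SI base units of voltage: kg·m²/(s³·A)

The claimed units 1/s (exponents s: -1) do not match the derived units kg·m²/(s³·A) (exponents kg: 1, m: 2, s: -3, A: -1), so the claim is incorrect.

Answer: No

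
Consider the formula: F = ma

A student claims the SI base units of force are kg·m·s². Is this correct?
Units of each symbol in F = ma:
  m (mass): kg
  a (acceleration): m/s²

Multiplying the contributions: [kg] · [m/s²]
Adding exponents of each base unit: kg: 1, m: 1, s: -2
SI base units of force: kg·m/s²

The claimed units kg·m·s² (exponents kg: 1, m: 1, s: 2) do not match the derived units kg·m/s² (exponents kg: 1, m: 1, s: -2), so the claim is incorrect.

Answer: No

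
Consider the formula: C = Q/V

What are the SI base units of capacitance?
Units of each symbol in C = Q/V:
  Q (charge, in coulombs): s·A
  V (voltage, in volts): kg·m²/(s³·A)  → in the denominator, contributes s³·A/(kg·m²)

Multiplying the contributions: [s·A] · [s³·A/(kg·m²)]
Adding exponents of each base unit: kg: -1, m: -2, s: 4, A: 2
SI base units of capacitance: s⁴·A²/(kg·m²)

Answer: s⁴·A²/(kg·m²)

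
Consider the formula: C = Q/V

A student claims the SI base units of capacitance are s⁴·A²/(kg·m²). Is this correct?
Units of each symbol in C = Q/V:
  Q (charge, in coulombs): s·A
  V (voltage, in volts): kg·m²/(s³·A)  → in the denominator, contributes s³·A/(kg·m²)

Multiplying the contributions: [s·A] · [s³·A/(kg·m²)]
Adding exponents of each base unit: kg: -1, m: -2, s: 4, A: 2
SI base units of capacitance: s⁴·A²/(kg·m²)

The claimed units s⁴·A²/(kg·m²) match the derived units, so the claim is correct.

Answer: Yes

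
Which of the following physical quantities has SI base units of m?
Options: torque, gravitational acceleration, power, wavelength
Checking the SI base units of each option:
  torque (τ = Fr): kg·m²/s²  ✗
  gravitational acceleration (g = GM/r²): m/s²  ✗
  power (P = W/t): kg·m²/s³  ✗
  wavelength (λ = v/f): m  ✓ matches

Only wavelength has units m.

Answer: wavelength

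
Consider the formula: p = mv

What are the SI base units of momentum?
Units of each symbol in p = mv:
  m (mass): kg
  v (velocity): m/s

Multiplying the contributions: [kg] · [m/s]
Adding exponents of each base unit: kg: 1, m: 1, s: -1
SI base units of momentum: kg·m/s

Answer: kg·m/s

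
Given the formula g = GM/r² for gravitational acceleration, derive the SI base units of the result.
Units of each symbol in g = GM/r²:
  G (gravitational constant): m³/(kg·s²)
  M (mass): kg
  r (distance): m  → to the power 2 in the denominator, contributes 1/m²

Multiplying the contributions: [m³/(kg·s²)] · [kg] · [1/m²]
Adding exponents of each base unit: m: 1, s: -2
SI base units of gravitational acceleration: m/s²

Answer: m/s²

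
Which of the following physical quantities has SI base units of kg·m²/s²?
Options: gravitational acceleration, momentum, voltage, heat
Checking the SI base units of each option:
  gravitational acceleration (g = GM/r²): m/s²  ✗
  momentum (p = mv): kg·m/s  ✗
  voltage (V = IR): kg·m²/(s³·A)  ✗
  heat (Q = mcΔT): kg·m²/s²  ✓ matches

Only heat has units kg·m²/s².

Answer: heat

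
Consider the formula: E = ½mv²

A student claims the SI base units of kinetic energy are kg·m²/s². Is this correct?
Units of each symbol in E = ½mv²:
  m (mass): kg
  v (speed): m/s  → to the power 2, contributes m²/s²
  The factor ½ is dimensionless.

Multiplying the contributions: [kg] · [m²/s²]
Adding exponents of each base unit: kg: 1, m: 2, s: -2
SI base units of kinetic energy: kg·m²/s²

The claimed units kg·m²/s² match the derived units, so the claim is correct.

Answer: Yes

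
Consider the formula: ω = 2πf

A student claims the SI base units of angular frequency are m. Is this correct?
Units of each symbol in ω = 2πf:
  f (frequency): 1/s
  The factor 2π is dimensionless.

Multiplying the contributions: [1/s]
Adding exponents of each base unit: s: -1
SI base units of angular frequency: 1/s

The claimed units m (exponents m: 1) do not match the derived units 1/s (exponents s: -1), so the claim is incorrect.

Answer: No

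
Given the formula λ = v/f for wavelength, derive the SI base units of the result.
Units of each symbol in λ = v/f:
  v (wave speed): m/s
  f (frequency): 1/s  → in the denominator, contributes s

Multiplying the contributions: [m/s] · [s]
Adding exponents of each base unit: m: 1
SI base units of wavelength: m

Answer: m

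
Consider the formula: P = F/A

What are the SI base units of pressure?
Units of each symbol in P = F/A:
  F (force): kg·m/s²
  A (area): m²  → in the denominator, contributes 1/m²

Multiplying the contributions: [kg·m/s²] · [1/m²]
Adding exponents of each base unit: kg: 1, m: -1, s: -2
SI base units of pressure: kg/(m·s²)

Answer: kg/(m·s²)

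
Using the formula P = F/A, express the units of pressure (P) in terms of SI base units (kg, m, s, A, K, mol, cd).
Units of each symbol in P = F/A:
  F (force): kg·m/s²
  A (area): m²  → in the denominator, contributes 1/m²

Multiplying the contributions: [kg·m/s²] · [1/m²]
Adding exponents of each base unit: kg: 1, m: -1, s: -2
SI base units of pressure: kg/(m·s²)

Answer: kg/(m·s²)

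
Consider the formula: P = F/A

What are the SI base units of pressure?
Units of each symbol in P = F/A:
  F (force): kg·m/s²
  A (area): m²  → in the denominator, contributes 1/m²

Multiplying the contributions: [kg·m/s²] · [1/m²]
Adding exponents of each base unit: kg: 1, m: -1, s: -2
SI base units of pressure: kg/(m·s²)

Answer: kg/(m·s²)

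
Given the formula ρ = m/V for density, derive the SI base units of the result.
Units of each symbol in ρ = m/V:
  m (mass): kg
  V (volume): m³  → in the denominator, contributes 1/m³

Multiplying the contributions: [kg] · [1/m³]
Adding exponents of each base unit: kg: 1, m: -3
SI base units of density: kg/m³

Answer: kg/m³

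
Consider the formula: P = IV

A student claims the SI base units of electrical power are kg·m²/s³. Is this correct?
Units of each symbol in P = IV:
  I (current): A
  V (voltage, in volts): kg·m²/(s³·A)

Multiplying the contributions: [A] · [kg·m²/(s³·A)]
Adding exponents of each base unit: kg: 1, m: 2, s: -3
SI base units of electrical power: kg·m²/s³

The claimed units kg·m²/s³ match the derived units, so the claim is correct.

Answer: Yes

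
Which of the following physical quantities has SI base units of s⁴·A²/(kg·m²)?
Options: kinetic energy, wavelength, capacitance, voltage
Checking the SI base units of each option:
  kinetic energy (E = ½mv²): kg·m²/s²  ✗
  wavelength (λ = v/f): m  ✗
  capacitance (C = Q/V): s⁴·A²/(kg·m²)  ✓ matches
  voltage (V = IR): kg·m²/(s³·A)  ✗

Only capacitance has units s⁴·A²/(kg·m²).

Answer: capacitance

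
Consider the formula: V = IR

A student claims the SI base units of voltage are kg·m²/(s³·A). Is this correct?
Units of each symbol in V = IR:
  I (current): A
  R (resistance, in ohms): kg·m²/(s³·A²)

Multiplying the contributions: [A] · [kg·m²/(s³·A²)]
Adding exponents of each base unit: kg: 1, m: 2, s: -3, A: -1
SI base units of voltage: kg·m²/(s³·A)

The claimed units kg·m²/(s³·A) match the derived units, so the claim is correct.

Answer: Yes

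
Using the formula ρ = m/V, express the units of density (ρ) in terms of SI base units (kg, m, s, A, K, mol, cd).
Units of each symbol in ρ = m/V:
  m (mass): kg
  V (volume): m³  → in the denominator, contributes 1/m³

Multiplying the contributions: [kg] · [1/m³]
Adding exponents of each base unit: kg: 1, m: -3
SI base units of density: kg/m³

Answer: kg/m³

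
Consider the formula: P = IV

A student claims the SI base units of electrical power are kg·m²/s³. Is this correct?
Units of each symbol in P = IV:
  I (current): A
  V (voltage, in volts): kg·m²/(s³·A)

Multiplying the contributions: [A] · [kg·m²/(s³·A)]
Adding exponents of each base unit: kg: 1, m: 2, s: -3
SI base units of electrical power: kg·m²/s³

The claimed units kg·m²/s³ match the derived units, so the claim is correct.

Answer: Yes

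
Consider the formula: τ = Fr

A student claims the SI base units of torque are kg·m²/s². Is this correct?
Units of each symbol in τ = Fr:
  F (force): kg·m/s²
  r (lever arm): m

Multiplying the contributions: [kg·m/s²] · [m]
Adding exponents of each base unit: kg: 1, m: 2, s: -2
SI base units of torque: kg·m²/s²

The claimed units kg·m²/s² match the derived units, so the claim is correct.

Answer: Yes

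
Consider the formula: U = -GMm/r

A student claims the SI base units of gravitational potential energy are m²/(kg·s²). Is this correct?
Units of each symbol in U = -GMm/r:
  G (gravitational constant): m³/(kg·s²)
  M (mass): kg
  m (mass): kg
  r (distance): m  → in the denominator, contributes 1/m
  The minus sign does not affect the units.

Multiplying the contributions: [m³/(kg·s²)] · [kg] · [kg] · [1/m]
Adding exponents of each base unit: kg: 1, m: 2, s: -2
SI base units of gravitational potential energy: kg·m²/s²

The claimed units m²/(kg·s²) (exponents kg: -1, m: 2, s: -2) do not match the derived units kg·m²/s² (exponents kg: 1, m: 2, s: -2), so the claim is incorrect.

Answer: No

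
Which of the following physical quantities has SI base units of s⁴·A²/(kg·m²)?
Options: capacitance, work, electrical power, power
Checking the SI base units of each option:
  capacitance (C = Q/V): s⁴·A²/(kg·m²)  ✓ matches
  work (W = Fd): kg·m²/s²  ✗
  electrical power (P = IV): kg·m²/s³  ✗
  power (P = W/t): kg·m²/s³  ✗

Only capacitance has units s⁴·A²/(kg·m²).

Answer: capacitance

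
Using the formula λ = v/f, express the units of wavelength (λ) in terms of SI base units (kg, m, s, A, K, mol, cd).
Units of each symbol in λ = v/f:
  v (wave speed): m/s
  f (frequency): 1/s  → in the denominator, contributes s

Multiplying the contributions: [m/s] · [s]
Adding exponents of each base unit: m: 1
SI base units of wavelength: m

Answer: m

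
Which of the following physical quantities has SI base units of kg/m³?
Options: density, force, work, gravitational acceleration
Checking the SI base units of each option:
  density (ρ = m/V): kg/m³  ✓ matches
  force (F = ma): kg·m/s²  ✗
  work (W = Fd): kg·m²/s²  ✗
  gravitational acceleration (g = GM/r²): m/s²  ✗

Only density has units kg/m³.

Answer: density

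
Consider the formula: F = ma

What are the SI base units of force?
Units of each symbol in F = ma:
  m (mass): kg
  a (acceleration): m/s²

Multiplying the contributions: [kg] · [m/s²]
Adding exponents of each base unit: kg: 1, m: 1, s: -2
SI base units of force: kg·m/s²

Answer: kg·m/s²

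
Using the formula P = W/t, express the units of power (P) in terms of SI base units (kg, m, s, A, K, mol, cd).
Units of each symbol in P = W/t:
  W (work): kg·m²/s²
  t (time): s  → in the denominator, contributes 1/s

Multiplying the contributions: [kg·m²/s²] · [1/s]
Adding exponents of each base unit: kg: 1, m: 2, s: -3
SI base units of power: kg·m²/s³

Answer: kg·m²/s³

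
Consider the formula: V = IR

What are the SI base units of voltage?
Units of each symbol in V = IR:
  I (current): A
  R (resistance, in ohms): kg·m²/(s³·A²)

Multiplying the contributions: [A] · [kg·m²/(s³·A²)]
Adding exponents of each base unit: kg: 1, m: 2, s: -3, A: -1
SI base units of voltage: kg·m²/(s³·A)

Answer: kg·m²/(s³·A)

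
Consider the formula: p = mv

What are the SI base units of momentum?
Units of each symbol in p = mv:
  m (mass): kg
  v (velocity): m/s

Multiplying the contributions: [kg] · [m/s]
Adding exponents of each base unit: kg: 1, m: 1, s: -1
SI base units of momentum: kg·m/s

Answer: kg·m/s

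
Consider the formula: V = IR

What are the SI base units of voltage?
Units of each symbol in V = IR:
  I (current): A
  R (resistance, in ohms): kg·m²/(s³·A²)

Multiplying the contributions: [A] · [kg·m²/(s³·A²)]
Adding exponents of each base unit: kg: 1, m: 2, s: -3, A: -1
SI base units of voltage: kg·m²/(s³·A)

Answer: kg·m²/(s³·A)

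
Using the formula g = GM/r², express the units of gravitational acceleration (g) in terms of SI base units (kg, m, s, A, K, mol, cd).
Units of each symbol in g = GM/r²:
  G (gravitational constant): m³/(kg·s²)
  M (mass): kg
  r (distance): m  → to the power 2 in the denominator, contributes 1/m²

Multiplying the contributions: [m³/(kg·s²)] · [kg] · [1/m²]
Adding exponents of each base unit: m: 1, s: -2
SI base units of gravitational acceleration: m/s²

Answer: m/s²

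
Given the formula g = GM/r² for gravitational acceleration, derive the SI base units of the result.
Units of each symbol in g = GM/r²:
  G (gravitational constant): m³/(kg·s²)
  M (mass): kg
  r (distance): m  → to the power 2 in the denominator, contributes 1/m²

Multiplying the contributions: [m³/(kg·s²)] · [kg] · [1/m²]
Adding exponents of each base unit: m: 1, s: -2
SI base units of gravitational acceleration: m/s²

Answer: m/s²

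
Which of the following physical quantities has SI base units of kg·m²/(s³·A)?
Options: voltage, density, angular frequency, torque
Checking the SI base units of each option:
  voltage (V = IR): kg·m²/(s³·A)  ✓ matches
  density (ρ = m/V): kg/m³  ✗
  angular frequency (ω = 2πf): 1/s  ✗
  torque (τ = Fr): kg·m²/s²  ✗

Only voltage has units kg·m²/(s³·A).

Answer: voltage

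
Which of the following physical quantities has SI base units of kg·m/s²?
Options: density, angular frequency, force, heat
Checking the SI base units of each option:
  density (ρ = m/V): kg/m³  ✗
  angular frequency (ω = 2πf): 1/s  ✗
  force (F = ma): kg·m/s²  ✓ matches
  heat (Q = mcΔT): kg·m²/s²  ✗

Only force has units kg·m/s².

Answer: force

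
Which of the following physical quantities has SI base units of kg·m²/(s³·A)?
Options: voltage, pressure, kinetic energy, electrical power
Checking the SI base units of each option:
  voltage (V = IR): kg·m²/(s³·A)  ✓ matches
  pressure (P = F/A): kg/(m·s²)  ✗
  kinetic energy (E = ½mv²): kg·m²/s²  ✗
  electrical power (P = IV): kg·m²/s³  ✗

Only voltage has units kg·m²/(s³·A).

Answer: voltage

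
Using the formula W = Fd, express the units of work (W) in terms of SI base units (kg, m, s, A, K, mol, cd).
Units of each symbol in W = Fd:
  F (force): kg·m/s²
  d (displacement): m

Multiplying the contributions: [kg·m/s²] · [m]
Adding exponents of each base unit: kg: 1, m: 2, s: -2
SI base units of work: kg·m²/s²

Answer: kg·m²/s²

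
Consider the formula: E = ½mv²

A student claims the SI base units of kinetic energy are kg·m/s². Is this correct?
Units of each symbol in E = ½mv²:
  m (mass): kg
  v (speed): m/s  → to the power 2, contributes m²/s²
  The factor ½ is dimensionless.

Multiplying the contributions: [kg] · [m²/s²]
Adding exponents of each base unit: kg: 1, m: 2, s: -2
SI base units of kinetic energy: kg·m²/s²

The claimed units kg·m/s² (exponents kg: 1, m: 1, s: -2) do not match the derived units kg·m²/s² (exponents kg: 1, m: 2, s: -2), so the claim is incorrect.

Answer: No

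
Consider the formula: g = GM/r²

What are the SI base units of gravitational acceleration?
Units of each symbol in g = GM/r²:
  G (gravitational constant): m³/(kg·s²)
  M (mass): kg
  r (distance): m  → to the power 2 in the denominator, contributes 1/m²

Multiplying the contributions: [m³/(kg·s²)] · [kg] · [1/m²]
Adding exponents of each base unit: m: 1, s: -2
SI base units of gravitational acceleration: m/s²

Answer: m/s²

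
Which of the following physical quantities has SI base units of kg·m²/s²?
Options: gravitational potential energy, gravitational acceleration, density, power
Checking the SI base units of each option:
  gravitational potential energy (U = -GMm/r): kg·m²/s²  ✓ matches
  gravitational acceleration (g = GM/r²): m/s²  ✗
  density (ρ = m/V): kg/m³  ✗
  power (P = W/t): kg·m²/s³  ✗

Only gravitational potential energy has units kg·m²/s².

Answer: gravitational potential energy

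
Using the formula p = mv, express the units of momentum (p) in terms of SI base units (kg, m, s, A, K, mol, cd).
Units of each symbol in p = mv:
  m (mass): kg
  v (velocity): m/s

Multiplying the contributions: [kg] · [m/s]
Adding exponents of each base unit: kg: 1, m: 1, s: -1
SI base units of momentum: kg·m/s

Answer: kg·m/s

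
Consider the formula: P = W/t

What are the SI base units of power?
Units of each symbol in P = W/t:
  W (work): kg·m²/s²
  t (time): s  → in the denominator, contributes 1/s

Multiplying the contributions: [kg·m²/s²] · [1/s]
Adding exponents of each base unit: kg: 1, m: 2, s: -3
SI base units of power: kg·m²/s³

Answer: kg·m²/s³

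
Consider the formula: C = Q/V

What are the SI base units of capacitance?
Units of each symbol in C = Q/V:
  Q (charge, in coulombs): s·A
  V (voltage, in volts): kg·m²/(s³·A)  → in the denominator, contributes s³·A/(kg·m²)

Multiplying the contributions: [s·A] · [s³·A/(kg·m²)]
Adding exponents of each base unit: kg: -1, m: -2, s: 4, A: 2
SI base units of capacitance: s⁴·A²/(kg·m²)

Answer: s⁴·A²/(kg·m²)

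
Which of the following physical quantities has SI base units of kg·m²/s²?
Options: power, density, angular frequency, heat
Checking the SI base units of each option:
  power (P = W/t): kg·m²/s³  ✗
  density (ρ = m/V): kg/m³  ✗
  angular frequency (ω = 2πf): 1/s  ✗
  heat (Q = mcΔT): kg·m²/s²  ✓ matches

Only heat has units kg·m²/s².

Answer: heat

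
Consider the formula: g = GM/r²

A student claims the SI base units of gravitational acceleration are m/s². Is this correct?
Units of each symbol in g = GM/r²:
  G (gravitational constant): m³/(kg·s²)
  M (mass): kg
  r (distance): m  → to the power 2 in the denominator, contributes 1/m²

Multiplying the contributions: [m³/(kg·s²)] · [kg] · [1/m²]
Adding exponents of each base unit: m: 1, s: -2
SI base units of gravitational acceleration: m/s²

The claimed units m/s² match the derived units, so the claim is correct.

Answer: Yes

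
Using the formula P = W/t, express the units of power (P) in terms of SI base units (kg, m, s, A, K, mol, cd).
Units of each symbol in P = W/t:
  W (work): kg·m²/s²
  t (time): s  → in the denominator, contributes 1/s

Multiplying the contributions: [kg·m²/s²] · [1/s]
Adding exponents of each base unit: kg: 1, m: 2, s: -3
SI base units of power: kg·m²/s³

Answer: kg·m²/s³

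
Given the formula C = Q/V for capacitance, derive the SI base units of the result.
Units of each symbol in C = Q/V:
  Q (charge, in coulombs): s·A
  V (voltage, in volts): kg·m²/(s³·A)  → in the denominator, contributes s³·A/(kg·m²)

Multiplying the contributions: [s·A] · [s³·A/(kg·m²)]
Adding exponents of each base unit: kg: -1, m: -2, s: 4, A: 2
SI base units of capacitance: s⁴·A²/(kg·m²)

Answer: s⁴·A²/(kg·m²)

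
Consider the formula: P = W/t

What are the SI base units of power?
Units of each symbol in P = W/t:
  W (work): kg·m²/s²
  t (time): s  → in the denominator, contributes 1/s

Multiplying the contributions: [kg·m²/s²] · [1/s]
Adding exponents of each base unit: kg: 1, m: 2, s: -3
SI base units of power: kg·m²/s³

Answer: kg·m²/s³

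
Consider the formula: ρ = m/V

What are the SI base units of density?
Units of each symbol in ρ = m/V:
  m (mass): kg
  V (volume): m³  → in the denominator, contributes 1/m³

Multiplying the contributions: [kg] · [1/m³]
Adding exponents of each base unit: kg: 1, m: -3
SI base units of density: kg/m³

Answer: kg/m³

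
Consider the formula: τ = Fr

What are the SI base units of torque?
Units of each symbol in τ = Fr:
  F (force): kg·m/s²
  r (lever arm): m

Multiplying the contributions: [kg·m/s²] · [m]
Adding exponents of each base unit: kg: 1, m: 2, s: -2
SI base units of torque: kg·m²/s²

Answer: kg·m²/s²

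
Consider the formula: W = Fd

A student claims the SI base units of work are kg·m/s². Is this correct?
Units of each symbol in W = Fd:
  F (force): kg·m/s²
  d (displacement): m

Multiplying the contributions: [kg·m/s²] · [m]
Adding exponents of each base unit: kg: 1, m: 2, s: -2
SI base units of work: kg·m²/s²

The claimed units kg·m/s² (exponents kg: 1, m: 1, s: -2) do not match the derived units kg·m²/s² (exponents kg: 1, m: 2, s: -2), so the claim is incorrect.

Answer: No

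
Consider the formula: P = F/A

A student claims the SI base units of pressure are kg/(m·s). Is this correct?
Units of each symbol in P = F/A:
  F (force): kg·m/s²
  A (area): m²  → in the denominator, contributes 1/m²

Multiplying the contributions: [kg·m/s²] · [1/m²]
Adding exponents of each base unit: kg: 1, m: -1, s: -2
SI base units of pressure: kg/(m·s²)

The claimed units kg/(m·s) (exponents kg: 1, m: -1, s: -1) do not match the derived units kg/(m·s²) (exponents kg: 1, m: -1, s: -2), so the claim is incorrect.

Answer: No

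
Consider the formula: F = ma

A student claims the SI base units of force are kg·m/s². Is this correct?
Units of each symbol in F = ma:
  m (mass): kg
  a (acceleration): m/s²

Multiplying the contributions: [kg] · [m/s²]
Adding exponents of each base unit: kg: 1, m: 1, s: -2
SI base units of force: kg·m/s²

The claimed units kg·m/s² match the derived units, so the claim is correct.

Answer: Yes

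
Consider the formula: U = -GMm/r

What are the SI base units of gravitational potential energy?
Units of each symbol in U = -GMm/r:
  G (gravitational constant): m³/(kg·s²)
  M (mass): kg
  m (mass): kg
  r (distance): m  → in the denominator, contributes 1/m
  The minus sign does not affect the units.

Multiplying the contributions: [m³/(kg·s²)] · [kg] · [kg] · [1/m]
Adding exponents of each base unit: kg: 1, m: 2, s: -2
SI base units of gravitational potential energy: kg·m²/s²

Answer: kg·m²/s²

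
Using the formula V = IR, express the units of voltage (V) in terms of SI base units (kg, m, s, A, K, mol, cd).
Units of each symbol in V = IR:
  I (current): A
  R (resistance, in ohms): kg·m²/(s³·A²)

Multiplying the contributions: [A] · [kg·m²/(s³·A²)]
Adding exponents of each base unit: kg: 1, m: 2, s: -3, A: -1
SI base units of voltage: kg·m²/(s³·A)

Answer: kg·m²/(s³·A)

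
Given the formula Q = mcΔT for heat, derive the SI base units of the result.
Units of each symbol in Q = mcΔT:
  m (mass): kg
  c (specific heat capacity, in J/(kg·K)): m²/(s²·K)
  ΔT (temperature change): K

Multiplying the contributions: [kg] · [m²/(s²·K)] · [K]
Adding exponents of each base unit: kg: 1, m: 2, s: -2
SI base units of heat: kg·m²/s²

Answer: kg·m²/s²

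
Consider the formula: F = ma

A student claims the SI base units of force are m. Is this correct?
Units of each symbol in F = ma:
  m (mass): kg
  a (acceleration): m/s²

Multiplying the contributions: [kg] · [m/s²]
Adding exponents of each base unit: kg: 1, m: 1, s: -2
SI base units of force: kg·m/s²

The claimed units m (exponents m: 1) do not match the derived units kg·m/s² (exponents kg: 1, m: 1, s: -2), so the claim is incorrect.

Answer: No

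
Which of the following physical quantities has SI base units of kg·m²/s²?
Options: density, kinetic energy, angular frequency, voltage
Checking the SI base units of each option:
  density (ρ = m/V): kg/m³  ✗
  kinetic energy (E = ½mv²): kg·m²/s²  ✓ matches
  angular frequency (ω = 2πf): 1/s  ✗
  voltage (V = IR): kg·m²/(s³·A)  ✗

Only kinetic energy has units kg·m²/s².

Answer: kinetic energy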